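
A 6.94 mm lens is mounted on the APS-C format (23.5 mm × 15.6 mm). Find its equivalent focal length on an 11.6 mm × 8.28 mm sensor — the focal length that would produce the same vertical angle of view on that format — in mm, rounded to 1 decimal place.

Equal angle of view means equal height/f ratio, so f₂ = f₁ · (height₂/height₁) = 6.94 × 8.28/15.6.
f₂ = 6.94 × 0.53077 ≈ 3.684 mm.

3.7 mm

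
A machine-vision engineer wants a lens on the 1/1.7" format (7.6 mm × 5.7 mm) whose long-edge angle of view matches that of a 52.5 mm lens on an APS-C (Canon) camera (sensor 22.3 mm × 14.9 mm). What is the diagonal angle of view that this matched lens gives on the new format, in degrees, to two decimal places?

29.74°

Equal long-edge AOV ⇒ f₂ = f₁ · 7.6/22.3 = 52.5 × 0.34081 ≈ 17.8924 mm.
Sensor diagonal = √(7.6² + 5.7²) = √90.2500 ≈ 9.5000 mm.
Diagonal AOV on the new format = 2·arctan(9.5000 / (2 × 17.8924)) = 2·arctan(0.26548) ≈ 29.7354°.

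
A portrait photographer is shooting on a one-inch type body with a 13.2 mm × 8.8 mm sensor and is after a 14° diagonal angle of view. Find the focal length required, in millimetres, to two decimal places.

Sensor diagonal = √(13.2² + 8.8²) = √251.6800 ≈ 15.8644 mm.
From α = 2·arctan(d/2f) we get f = d / (2·tan(α/2)).
With d = 15.8644 mm and α/2 = 7°, tan(α/2) ≈ 0.12278, so f ≈ 15.8644 / 0.24557 ≈ 64.6027 mm.

64.60 mm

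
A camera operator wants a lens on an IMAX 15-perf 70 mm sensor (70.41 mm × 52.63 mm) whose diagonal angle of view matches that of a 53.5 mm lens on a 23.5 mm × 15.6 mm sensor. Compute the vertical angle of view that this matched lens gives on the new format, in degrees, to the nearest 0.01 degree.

17.94°

Sensor diagonal = √(23.5² + 15.6²) = √795.6100 ≈ 28.2066 mm.
Sensor diagonal = √(70.41² + 52.63²) = √7727.4850 ≈ 87.9061 mm.
Equal diagonal AOV ⇒ f₂ = f₁ · 87.9061/28.2066 = 53.5 × 3.11651 ≈ 166.7335 mm.
Vertical AOV on the new format = 2·arctan(52.63 / (2 × 166.7335)) = 2·arctan(0.15783) ≈ 17.9377°.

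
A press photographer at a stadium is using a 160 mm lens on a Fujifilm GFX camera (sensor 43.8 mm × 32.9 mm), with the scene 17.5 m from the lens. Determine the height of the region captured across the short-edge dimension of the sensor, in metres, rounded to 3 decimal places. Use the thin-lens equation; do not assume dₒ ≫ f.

3.566 m

dₒ: 17.5 m = 17500 mm.
Similar triangles through the lens centre give W/dₒ = h/dᵢ; with 1/f = 1/dₒ + 1/dᵢ this gives W = h·(dₒ − f)/f.
W = 32.9 mm × (17500 − 160) / 160 = 32.9 × 108.3750 ≈ 3565.537 mm = 3.56554 m.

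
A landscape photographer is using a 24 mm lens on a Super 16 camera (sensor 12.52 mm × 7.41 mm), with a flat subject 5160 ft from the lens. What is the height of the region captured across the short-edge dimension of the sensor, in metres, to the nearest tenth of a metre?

dₒ: 5160 ft × 304.8 mm/ft = 1572767.95 mm.
Similar triangles through the lens centre give W/dₒ = h/dᵢ; with 1/f = 1/dₒ + 1/dᵢ this gives W = h·(dₒ − f)/f.
W = 7.41 mm × (1.57277e+06 − 24) / 24 = 7.41 × 65530.9979 ≈ 485584.694 mm = 485.585 m.

485.6 m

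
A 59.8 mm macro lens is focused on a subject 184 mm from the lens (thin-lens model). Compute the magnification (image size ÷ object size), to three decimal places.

0.481×

Thin lens: 1/f = 1/dₒ + 1/dᵢ → 1/dᵢ = 1/59.8 − 1/184 = 0.0112876 mm⁻¹, so dᵢ ≈ 88.5926 mm.
Magnification m = dᵢ/dₒ = 88.5926/184 ≈ 0.48148.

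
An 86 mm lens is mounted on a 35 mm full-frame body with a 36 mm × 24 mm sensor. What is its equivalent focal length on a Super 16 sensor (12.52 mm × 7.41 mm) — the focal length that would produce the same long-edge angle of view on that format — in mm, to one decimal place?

Equal angle of view means equal width/f ratio, so f₂ = f₁ · (width₂/width₁) = 86 × 12.52/36.
f₂ = 86 × 0.34778 ≈ 29.909 mm.

29.9 mm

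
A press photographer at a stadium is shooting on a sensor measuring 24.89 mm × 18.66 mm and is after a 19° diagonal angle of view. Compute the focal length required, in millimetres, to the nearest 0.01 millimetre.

92.95 mm

Sensor diagonal = √(24.89² + 18.66²) = √967.7077 ≈ 31.1080 mm.
From α = 2·arctan(d/2f) we get f = d / (2·tan(α/2)).
With d = 31.1080 mm and α/2 = 9.5°, tan(α/2) ≈ 0.16734, so f ≈ 31.1080 / 0.33469 ≈ 92.9470 mm.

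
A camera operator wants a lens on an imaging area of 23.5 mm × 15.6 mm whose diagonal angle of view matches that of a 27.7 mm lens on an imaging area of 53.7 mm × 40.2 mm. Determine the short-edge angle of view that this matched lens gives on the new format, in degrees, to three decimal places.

67.618°

Sensor diagonal = √(53.7² + 40.2²) = √4499.7300 ≈ 67.0800 mm.
Sensor diagonal = √(23.5² + 15.6²) = √795.6100 ≈ 28.2066 mm.
Equal diagonal AOV ⇒ f₂ = f₁ · 28.2066/67.0800 = 27.7 × 0.42049 ≈ 11.6476 mm.
Short-edge AOV on the new format = 2·arctan(15.6 / (2 × 11.6476)) = 2·arctan(0.66967) ≈ 67.6177°.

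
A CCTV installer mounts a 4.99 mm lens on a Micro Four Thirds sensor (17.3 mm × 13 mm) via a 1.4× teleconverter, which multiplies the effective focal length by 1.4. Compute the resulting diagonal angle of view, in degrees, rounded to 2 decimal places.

Effective focal length f = 4.99 × 1.4 = 6.986 mm.
Sensor diagonal = √(17.3² + 13²) = √468.2900 ≈ 21.6400 mm.
α = 2·arctan(21.640 / (2 × 6.986)) = 2·arctan(1.54881) ≈ 114.3029°.

114.30°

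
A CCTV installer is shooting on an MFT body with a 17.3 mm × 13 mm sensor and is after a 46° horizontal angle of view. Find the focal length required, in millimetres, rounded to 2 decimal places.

20.38 mm

From α = 2·arctan(w/2f) we get f = w / (2·tan(α/2)).
With w = 17.3 mm and α/2 = 23°, tan(α/2) ≈ 0.42447, so f ≈ 17.3 / 0.84895 ≈ 20.3781 mm.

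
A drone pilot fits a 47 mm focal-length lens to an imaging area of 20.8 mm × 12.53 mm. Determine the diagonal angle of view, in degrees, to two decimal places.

Sensor diagonal = √(20.8² + 12.53²) = √589.6409 ≈ 24.2825 mm.
Angle of view α = 2·arctan(d/2f) with d = 24.2825 mm and f = 47 mm.
d/2f = 0.25832; arctan(0.25832) ≈ 14.4843°, so α ≈ 28.9685°.

28.97°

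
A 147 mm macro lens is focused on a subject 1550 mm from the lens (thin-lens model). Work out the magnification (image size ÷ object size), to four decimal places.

Thin lens: 1/f = 1/dₒ + 1/dᵢ → 1/dᵢ = 1/147 − 1/1550 = 0.0061576 mm⁻¹, so dᵢ ≈ 162.4020 mm.
Magnification m = dᵢ/dₒ = 162.4020/1550 ≈ 0.10478.

0.1048×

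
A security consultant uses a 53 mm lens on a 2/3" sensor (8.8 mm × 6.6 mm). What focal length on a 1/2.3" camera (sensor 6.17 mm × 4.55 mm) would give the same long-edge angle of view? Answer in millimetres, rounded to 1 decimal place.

37.2 mm

Equal angle of view means equal width/f ratio, so f₂ = f₁ · (width₂/width₁) = 53 × 6.17/8.8.
f₂ = 53 × 0.70114 ≈ 37.160 mm.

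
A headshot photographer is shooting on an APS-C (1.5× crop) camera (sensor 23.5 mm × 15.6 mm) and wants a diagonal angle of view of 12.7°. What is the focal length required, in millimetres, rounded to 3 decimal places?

Sensor diagonal = √(23.5² + 15.6²) = √795.6100 ≈ 28.2066 mm.
From α = 2·arctan(d/2f) we get f = d / (2·tan(α/2)).
With d = 28.2066 mm and α/2 = 6.35°, tan(α/2) ≈ 0.11128, so f ≈ 28.2066 / 0.22257 ≈ 126.7319 mm.

126.732 mm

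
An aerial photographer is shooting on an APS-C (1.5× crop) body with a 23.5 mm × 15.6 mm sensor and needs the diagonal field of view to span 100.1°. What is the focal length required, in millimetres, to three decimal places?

Sensor diagonal = √(23.5² + 15.6²) = √795.6100 ≈ 28.2066 mm.
From α = 2·arctan(d/2f) we get f = d / (2·tan(α/2)).
With d = 28.2066 mm and α/2 = 50.05°, tan(α/2) ≈ 1.19387, so f ≈ 28.2066 / 2.38774 ≈ 11.8131 mm.

11.813 mm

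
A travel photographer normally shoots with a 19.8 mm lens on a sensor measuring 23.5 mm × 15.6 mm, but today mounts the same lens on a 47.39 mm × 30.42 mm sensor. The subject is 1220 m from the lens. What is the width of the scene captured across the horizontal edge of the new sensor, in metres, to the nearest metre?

2920 m

The focal length stays 19.8 mm; the relevant sensor dimension is now w = 47.39 mm. Object distance dₒ = 1220 m = 1.22e+06 mm.
Thin-lens field width W = w·(dₒ − f)/f = 47.39 × (1.22e+06 − 19.8)/19.8 ≈ 2919942.509 mm = 2919.94 m.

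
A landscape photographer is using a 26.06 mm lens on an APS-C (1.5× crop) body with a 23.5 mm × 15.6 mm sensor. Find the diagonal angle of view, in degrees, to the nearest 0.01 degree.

Sensor diagonal = √(23.5² + 15.6²) = √795.6100 ≈ 28.2066 mm.
Angle of view α = 2·arctan(d/2f) with d = 28.2066 mm and f = 26.06 mm.
d/2f = 0.54118; arctan(0.54118) ≈ 28.4216°, so α ≈ 56.8432°.

56.84°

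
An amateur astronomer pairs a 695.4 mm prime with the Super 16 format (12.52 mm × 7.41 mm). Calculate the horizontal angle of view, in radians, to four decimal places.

0.0180 rad

Angle of view α = 2·arctan(w/2f) with w = 12.52 mm and f = 695.4 mm.
w/2f = 0.00900; arctan(0.00900) ≈ 0.0090 rad, so α ≈ 0.0180 rad.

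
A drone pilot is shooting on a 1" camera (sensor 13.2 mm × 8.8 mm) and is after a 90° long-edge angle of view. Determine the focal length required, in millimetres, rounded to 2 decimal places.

6.60 mm

From α = 2·arctan(w/2f) we get f = w / (2·tan(α/2)).
With w = 13.2 mm and α/2 = 45°, tan(α/2) ≈ 1.00000, so f ≈ 13.2 / 2.00000 ≈ 6.6000 mm.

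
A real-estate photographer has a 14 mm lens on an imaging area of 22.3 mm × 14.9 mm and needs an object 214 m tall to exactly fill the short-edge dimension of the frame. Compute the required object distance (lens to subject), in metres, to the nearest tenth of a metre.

W: 214 m = 214000 mm.
Magnification m = h/W = dᵢ/dₒ; combined with 1/f = 1/dₒ + 1/dᵢ this gives dₒ = f·(1 + W/h).
dₒ = 14 mm × (1 + 214000/14.9) = 14 × 14363.4161 ≈ 201087.826 mm = 201.088 m.

201.1 m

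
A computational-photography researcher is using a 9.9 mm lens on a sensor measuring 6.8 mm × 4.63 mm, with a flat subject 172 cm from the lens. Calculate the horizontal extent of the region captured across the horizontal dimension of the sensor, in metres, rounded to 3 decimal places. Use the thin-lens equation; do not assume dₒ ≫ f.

1.175 m

dₒ: 172 cm = 1720 mm.
Similar triangles through the lens centre give W/dₒ = w/dᵢ; with 1/f = 1/dₒ + 1/dᵢ this gives W = w·(dₒ − f)/f.
W = 6.8 mm × (1720 − 9.9) / 9.9 = 6.8 × 172.7374 ≈ 1174.614 mm = 1.17461 m.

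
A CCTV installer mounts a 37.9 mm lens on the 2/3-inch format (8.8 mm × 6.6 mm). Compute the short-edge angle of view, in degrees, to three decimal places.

9.953°

Angle of view α = 2·arctan(h/2f) with h = 6.6 mm and f = 37.9 mm.
h/2f = 0.08707; arctan(0.08707) ≈ 4.9763°, so α ≈ 9.9525°.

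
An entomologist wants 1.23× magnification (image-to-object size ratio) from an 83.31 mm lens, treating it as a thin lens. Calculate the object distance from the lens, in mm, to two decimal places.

With m = dᵢ/dₒ and 1/f = 1/dₒ + 1/dᵢ, substituting dᵢ = m·dₒ gives 1/f = (1 + 1/m)/dₒ, hence dₒ = f·(1 + 1/m).
dₒ = 83.31 × (1 + 1/1.23) = 83.31 × 1.81301 ≈ 151.042 mm.

151.04 mm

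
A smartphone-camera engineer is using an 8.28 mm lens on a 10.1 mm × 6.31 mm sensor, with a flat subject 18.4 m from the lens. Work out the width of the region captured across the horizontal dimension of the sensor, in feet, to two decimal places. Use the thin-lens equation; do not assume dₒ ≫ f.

dₒ: 18.4 m = 18400 mm.
Similar triangles through the lens centre give W/dₒ = w/dᵢ; with 1/f = 1/dₒ + 1/dᵢ this gives W = w·(dₒ − f)/f.
W = 10.1 mm × (18400 − 8.28) / 8.28 = 10.1 × 2221.2222 ≈ 22434.344 mm = 22434.344/304.8 ft = 73.6035 ft.

73.60 ft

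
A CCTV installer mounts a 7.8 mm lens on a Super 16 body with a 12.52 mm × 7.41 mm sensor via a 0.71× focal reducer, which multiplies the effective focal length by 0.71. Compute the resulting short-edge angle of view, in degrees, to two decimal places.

Effective focal length f = 7.8 × 0.71 = 5.538 mm.
α = 2·arctan(7.41 / (2 × 5.538)) = 2·arctan(0.66901) ≈ 67.5662°.

67.57°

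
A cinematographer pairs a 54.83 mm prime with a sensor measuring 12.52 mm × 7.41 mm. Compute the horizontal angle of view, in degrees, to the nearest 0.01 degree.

Angle of view α = 2·arctan(w/2f) with w = 12.52 mm and f = 54.83 mm.
w/2f = 0.11417; arctan(0.11417) ≈ 6.5133°, so α ≈ 13.0266°.

13.03°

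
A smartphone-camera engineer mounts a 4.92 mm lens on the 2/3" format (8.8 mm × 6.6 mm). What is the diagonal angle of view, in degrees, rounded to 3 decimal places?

Sensor diagonal = √(8.8² + 6.6²) = √121.0000 ≈ 11.0000 mm.
Angle of view α = 2·arctan(d/2f) with d = 11.0000 mm and f = 4.92 mm.
d/2f = 1.11789; arctan(1.11789) ≈ 48.1859°, so α ≈ 96.3718°.

96.372°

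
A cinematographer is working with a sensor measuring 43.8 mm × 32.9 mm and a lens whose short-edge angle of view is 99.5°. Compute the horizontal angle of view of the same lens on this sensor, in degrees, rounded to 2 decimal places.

115.10°

From the short-edge AOV: f = 32.9 / (2·tan(49.75°)) = 32.9 / 2.36250 ≈ 13.9260 mm.
Horizontal AOV = 2·arctan(43.8 / (2 × 13.9260)) = 2·arctan(1.57260) ≈ 115.0964°.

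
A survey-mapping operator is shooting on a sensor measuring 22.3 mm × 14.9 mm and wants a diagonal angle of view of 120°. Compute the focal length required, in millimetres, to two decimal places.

7.74 mm

Sensor diagonal = √(22.3² + 14.9²) = √719.3000 ≈ 26.8198 mm.
From α = 2·arctan(d/2f) we get f = d / (2·tan(α/2)).
With d = 26.8198 mm and α/2 = 60°, tan(α/2) ≈ 1.73205, so f ≈ 26.8198 / 3.46410 ≈ 7.7422 mm.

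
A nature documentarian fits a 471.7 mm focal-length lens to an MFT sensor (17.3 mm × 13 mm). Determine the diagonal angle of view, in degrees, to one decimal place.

Sensor diagonal = √(17.3² + 13²) = √468.2900 ≈ 21.6400 mm.
Angle of view α = 2·arctan(d/2f) with d = 21.6400 mm and f = 471.7 mm.
d/2f = 0.02294; arctan(0.02294) ≈ 1.3140°, so α ≈ 2.6281°.

2.6°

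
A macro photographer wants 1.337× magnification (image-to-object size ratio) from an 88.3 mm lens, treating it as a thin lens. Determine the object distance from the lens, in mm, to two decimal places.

154.34 mm

With m = dᵢ/dₒ and 1/f = 1/dₒ + 1/dᵢ, substituting dᵢ = m·dₒ gives 1/f = (1 + 1/m)/dₒ, hence dₒ = f·(1 + 1/m).
dₒ = 88.3 × (1 + 1/1.337) = 88.3 × 1.74794 ≈ 154.343 mm.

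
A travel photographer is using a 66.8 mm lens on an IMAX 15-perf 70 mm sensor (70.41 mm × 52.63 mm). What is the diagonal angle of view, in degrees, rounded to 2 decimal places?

66.69°

Sensor diagonal = √(70.41² + 52.63²) = √7727.4850 ≈ 87.9061 mm.
Angle of view α = 2·arctan(d/2f) with d = 87.9061 mm and f = 66.8 mm.
d/2f = 0.65798; arctan(0.65798) ≈ 33.3441°, so α ≈ 66.6882°.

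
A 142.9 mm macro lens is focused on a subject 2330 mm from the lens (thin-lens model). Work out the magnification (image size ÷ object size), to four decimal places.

0.0653×

Thin lens: 1/f = 1/dₒ + 1/dᵢ → 1/dᵢ = 1/142.9 − 1/2330 = 0.0065687 mm⁻¹, so dᵢ ≈ 152.2368 mm.
Magnification m = dᵢ/dₒ = 152.2368/2330 ≈ 0.06534.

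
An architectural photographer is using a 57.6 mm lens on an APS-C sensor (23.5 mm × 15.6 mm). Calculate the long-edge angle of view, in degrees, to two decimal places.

23.06°

Angle of view α = 2·arctan(w/2f) with w = 23.5 mm and f = 57.6 mm.
w/2f = 0.20399; arctan(0.20399) ≈ 11.5297°, so α ≈ 23.0595°.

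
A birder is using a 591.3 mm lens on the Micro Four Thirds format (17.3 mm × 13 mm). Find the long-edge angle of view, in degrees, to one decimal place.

1.7°

Angle of view α = 2·arctan(w/2f) with w = 17.3 mm and f = 591.3 mm.
w/2f = 0.01463; arctan(0.01463) ≈ 0.8381°, so α ≈ 1.6762°.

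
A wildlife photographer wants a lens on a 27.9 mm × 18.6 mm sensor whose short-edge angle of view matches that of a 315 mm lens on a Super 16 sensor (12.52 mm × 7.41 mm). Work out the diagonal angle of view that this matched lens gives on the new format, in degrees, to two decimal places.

2.43°

Equal short-edge AOV ⇒ f₂ = f₁ · 18.6/7.41 = 315 × 2.51012 ≈ 790.6883 mm.
Sensor diagonal = √(27.9² + 18.6²) = √1124.3700 ≈ 33.5316 mm.
Diagonal AOV on the new format = 2·arctan(33.5316 / (2 × 790.6883)) = 2·arctan(0.02120) ≈ 2.4294°.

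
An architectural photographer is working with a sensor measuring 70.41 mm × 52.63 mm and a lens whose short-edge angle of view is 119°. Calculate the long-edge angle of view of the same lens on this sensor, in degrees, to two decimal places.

From the short-edge AOV: f = 52.63 / (2·tan(59.5°)) = 52.63 / 3.39533 ≈ 15.5007 mm.
Long-edge AOV = 2·arctan(70.41 / (2 × 15.5007)) = 2·arctan(2.27118) ≈ 132.4723°.

132.47°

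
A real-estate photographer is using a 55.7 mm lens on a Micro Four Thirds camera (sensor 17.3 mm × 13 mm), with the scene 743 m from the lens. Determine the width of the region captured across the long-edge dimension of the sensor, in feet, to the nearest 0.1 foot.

dₒ: 743 m = 743000 mm.
Similar triangles through the lens centre give W/dₒ = w/dᵢ; with 1/f = 1/dₒ + 1/dᵢ this gives W = w·(dₒ − f)/f.
W = 17.3 mm × (743000 − 55.7) / 55.7 = 17.3 × 13338.3178 ≈ 230752.897 mm = 230752.897/304.8 ft = 757.063 ft.

757.1 ft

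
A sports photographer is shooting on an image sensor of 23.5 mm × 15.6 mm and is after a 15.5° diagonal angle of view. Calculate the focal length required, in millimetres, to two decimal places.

103.63 mm

Sensor diagonal = √(23.5² + 15.6²) = √795.6100 ≈ 28.2066 mm.
From α = 2·arctan(d/2f) we get f = d / (2·tan(α/2)).
With d = 28.2066 mm and α/2 = 7.75°, tan(α/2) ≈ 0.13609, so f ≈ 28.2066 / 0.27219 ≈ 103.6289 mm.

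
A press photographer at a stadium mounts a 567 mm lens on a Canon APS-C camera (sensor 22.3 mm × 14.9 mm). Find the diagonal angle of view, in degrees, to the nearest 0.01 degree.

Sensor diagonal = √(22.3² + 14.9²) = √719.3000 ≈ 26.8198 mm.
Angle of view α = 2·arctan(d/2f) with d = 26.8198 mm and f = 567 mm.
d/2f = 0.02365; arctan(0.02365) ≈ 1.3548°, so α ≈ 2.7097°.

2.71°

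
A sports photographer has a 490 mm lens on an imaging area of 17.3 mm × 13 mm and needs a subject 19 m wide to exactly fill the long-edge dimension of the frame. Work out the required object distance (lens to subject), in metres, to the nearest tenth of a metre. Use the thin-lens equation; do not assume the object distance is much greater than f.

538.6 m

W: 19 m = 19000 mm.
Magnification m = w/W = dᵢ/dₒ; combined with 1/f = 1/dₒ + 1/dᵢ this gives dₒ = f·(1 + W/w).
dₒ = 490 mm × (1 + 19000/17.3) = 490 × 1099.2659 ≈ 538640.289 mm = 538.64 m.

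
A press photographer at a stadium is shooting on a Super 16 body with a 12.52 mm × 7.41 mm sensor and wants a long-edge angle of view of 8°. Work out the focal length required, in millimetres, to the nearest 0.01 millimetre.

From α = 2·arctan(w/2f) we get f = w / (2·tan(α/2)).
With w = 12.52 mm and α/2 = 4°, tan(α/2) ≈ 0.06993, so f ≈ 12.52 / 0.13985 ≈ 89.5222 mm.

89.52 mm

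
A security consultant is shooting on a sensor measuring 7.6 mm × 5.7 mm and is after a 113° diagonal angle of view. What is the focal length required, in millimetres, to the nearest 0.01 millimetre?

Sensor diagonal = √(7.6² + 5.7²) = √90.2500 ≈ 9.5000 mm.
From α = 2·arctan(d/2f) we get f = d / (2·tan(α/2)).
With d = 9.5000 mm and α/2 = 56.5°, tan(α/2) ≈ 1.51084, so f ≈ 9.5000 / 3.02167 ≈ 3.1440 mm.

3.14 mm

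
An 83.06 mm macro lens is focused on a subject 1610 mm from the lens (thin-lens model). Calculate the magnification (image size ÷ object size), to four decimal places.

Thin lens: 1/f = 1/dₒ + 1/dᵢ → 1/dᵢ = 1/83.06 − 1/1610 = 0.0114184 mm⁻¹, so dᵢ ≈ 87.5782 mm.
Magnification m = dᵢ/dₒ = 87.5782/1610 ≈ 0.05440.

0.0544×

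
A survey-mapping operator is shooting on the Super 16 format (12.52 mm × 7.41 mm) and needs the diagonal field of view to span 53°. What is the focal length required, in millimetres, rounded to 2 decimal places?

Sensor diagonal = √(12.52² + 7.41²) = √211.6585 ≈ 14.5485 mm.
From α = 2·arctan(d/2f) we get f = d / (2·tan(α/2)).
With d = 14.5485 mm and α/2 = 26.5°, tan(α/2) ≈ 0.49858, so f ≈ 14.5485 / 0.99716 ≈ 14.5899 mm.

14.59 mm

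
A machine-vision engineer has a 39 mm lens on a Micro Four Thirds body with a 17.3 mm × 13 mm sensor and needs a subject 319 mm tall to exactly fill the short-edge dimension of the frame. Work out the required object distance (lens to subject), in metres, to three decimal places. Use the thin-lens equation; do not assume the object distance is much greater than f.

Magnification m = h/W = dᵢ/dₒ; combined with 1/f = 1/dₒ + 1/dᵢ this gives dₒ = f·(1 + W/h).
dₒ = 39 mm × (1 + 319/13) = 39 × 25.5385 ≈ 996.000 mm = 0.996 m.

0.996 m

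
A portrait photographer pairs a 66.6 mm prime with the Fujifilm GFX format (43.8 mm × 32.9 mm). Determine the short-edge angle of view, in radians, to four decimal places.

0.4843 rad

Angle of view α = 2·arctan(h/2f) with h = 32.9 mm and f = 66.6 mm.
h/2f = 0.24700; arctan(0.24700) ≈ 0.2422 rad, so α ≈ 0.4843 rad.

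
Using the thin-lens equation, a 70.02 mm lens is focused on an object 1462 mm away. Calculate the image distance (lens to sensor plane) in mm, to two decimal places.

1/dᵢ = 1/f − 1/dₒ = 1/70.02 − 1/1462 = 0.0135976 mm⁻¹.
dᵢ = 1/0.0135976 ≈ 73.5422 mm.

73.54 mm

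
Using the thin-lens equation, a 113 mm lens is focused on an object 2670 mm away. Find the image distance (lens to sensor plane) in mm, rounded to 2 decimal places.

1/dᵢ = 1/f − 1/dₒ = 1/113 − 1/2670 = 0.0084750 mm⁻¹.
dᵢ = 1/0.0084750 ≈ 117.9937 mm.

117.99 mm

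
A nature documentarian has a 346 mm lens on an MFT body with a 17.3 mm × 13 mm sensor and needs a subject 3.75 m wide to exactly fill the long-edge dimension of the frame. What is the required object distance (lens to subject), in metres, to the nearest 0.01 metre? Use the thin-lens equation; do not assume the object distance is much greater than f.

W: 3.75 m = 3750 mm.
Magnification m = w/W = dᵢ/dₒ; combined with 1/f = 1/dₒ + 1/dᵢ this gives dₒ = f·(1 + W/w).
dₒ = 346 mm × (1 + 3750/17.3) = 346 × 217.7630 ≈ 75346.000 mm = 75.346 m.

75.35 m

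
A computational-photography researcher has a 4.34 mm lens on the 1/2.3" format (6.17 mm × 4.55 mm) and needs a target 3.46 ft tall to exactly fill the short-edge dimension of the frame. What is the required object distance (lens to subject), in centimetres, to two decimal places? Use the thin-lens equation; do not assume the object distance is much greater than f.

W: 3.46 ft × 304.8 mm/ft = 1054.61 mm.
Magnification m = h/W = dᵢ/dₒ; combined with 1/f = 1/dₒ + 1/dᵢ this gives dₒ = f·(1 + W/h).
dₒ = 4.34 mm × (1 + 1054.61/4.55) = 4.34 × 232.7820 ≈ 1010.274 mm = 101.027 cm.

101.03 cm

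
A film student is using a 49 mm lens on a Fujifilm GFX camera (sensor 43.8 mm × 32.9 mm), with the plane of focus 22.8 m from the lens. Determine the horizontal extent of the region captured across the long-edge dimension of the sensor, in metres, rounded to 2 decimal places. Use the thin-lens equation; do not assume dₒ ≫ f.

20.34 m

dₒ: 22.8 m = 22800 mm.
Similar triangles through the lens centre give W/dₒ = w/dᵢ; with 1/f = 1/dₒ + 1/dᵢ this gives W = w·(dₒ − f)/f.
W = 43.8 mm × (22800 − 49) / 49 = 43.8 × 464.3061 ≈ 20336.608 mm = 20.3366 m.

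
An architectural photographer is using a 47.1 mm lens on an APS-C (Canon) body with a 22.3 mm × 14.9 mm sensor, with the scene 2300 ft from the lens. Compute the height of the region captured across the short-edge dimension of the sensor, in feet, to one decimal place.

727.6 ft

dₒ: 2300 ft × 304.8 mm/ft = 701039.98 mm.
Similar triangles through the lens centre give W/dₒ = h/dᵢ; with 1/f = 1/dₒ + 1/dᵢ this gives W = h·(dₒ − f)/f.
W = 14.9 mm × (701040 − 47.1) / 47.1 = 14.9 × 14883.0760 ≈ 221757.832 mm = 221757.832/304.8 ft = 727.552 ft.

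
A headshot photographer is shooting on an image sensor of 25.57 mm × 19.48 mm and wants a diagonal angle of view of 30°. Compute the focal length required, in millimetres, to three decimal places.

Sensor diagonal = √(25.57² + 19.48²) = √1033.2953 ≈ 32.1449 mm.
From α = 2·arctan(d/2f) we get f = d / (2·tan(α/2)).
With d = 32.1449 mm and α/2 = 15°, tan(α/2) ≈ 0.26795, so f ≈ 32.1449 / 0.53590 ≈ 59.9832 mm.

59.983 mm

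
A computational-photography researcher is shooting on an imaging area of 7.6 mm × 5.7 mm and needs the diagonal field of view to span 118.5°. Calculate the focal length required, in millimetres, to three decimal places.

Sensor diagonal = √(7.6² + 5.7²) = √90.2500 ≈ 9.5000 mm.
From α = 2·arctan(d/2f) we get f = d / (2·tan(α/2)).
With d = 9.5000 mm and α/2 = 59.25°, tan(α/2) ≈ 1.68085, so f ≈ 9.5000 / 3.36170 ≈ 2.8260 mm.

2.826 mm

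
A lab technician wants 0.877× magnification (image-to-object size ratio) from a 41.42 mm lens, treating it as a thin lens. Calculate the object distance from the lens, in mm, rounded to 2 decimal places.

With m = dᵢ/dₒ and 1/f = 1/dₒ + 1/dᵢ, substituting dᵢ = m·dₒ gives 1/f = (1 + 1/m)/dₒ, hence dₒ = f·(1 + 1/m).
dₒ = 41.42 × (1 + 1/0.877) = 41.42 × 2.14025 ≈ 88.649 mm.

88.65 mm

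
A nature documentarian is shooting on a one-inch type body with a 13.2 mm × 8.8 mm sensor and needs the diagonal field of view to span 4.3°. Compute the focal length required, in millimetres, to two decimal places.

211.29 mm

Sensor diagonal = √(13.2² + 8.8²) = √251.6800 ≈ 15.8644 mm.
From α = 2·arctan(d/2f) we get f = d / (2·tan(α/2)).
With d = 15.8644 mm and α/2 = 2.15°, tan(α/2) ≈ 0.03754, so f ≈ 15.8644 / 0.07508 ≈ 211.2879 mm.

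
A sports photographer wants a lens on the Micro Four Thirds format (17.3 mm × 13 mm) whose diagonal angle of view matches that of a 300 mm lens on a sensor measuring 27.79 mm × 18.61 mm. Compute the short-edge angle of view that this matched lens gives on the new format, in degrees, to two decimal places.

3.84°

Sensor diagonal = √(27.79² + 18.61²) = √1118.6162 ≈ 33.4457 mm.
Sensor diagonal = √(17.3² + 13²) = √468.2900 ≈ 21.6400 mm.
Equal diagonal AOV ⇒ f₂ = f₁ · 21.6400/33.4457 = 300 × 0.64702 ≈ 194.1056 mm.
Short-edge AOV on the new format = 2·arctan(13 / (2 × 194.1056)) = 2·arctan(0.03349) ≈ 3.8359°.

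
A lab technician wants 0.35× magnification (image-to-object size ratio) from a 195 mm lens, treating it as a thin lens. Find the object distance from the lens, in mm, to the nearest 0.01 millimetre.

With m = dᵢ/dₒ and 1/f = 1/dₒ + 1/dᵢ, substituting dᵢ = m·dₒ gives 1/f = (1 + 1/m)/dₒ, hence dₒ = f·(1 + 1/m).
dₒ = 195 × (1 + 1/0.35) = 195 × 3.85714 ≈ 752.143 mm.

752.14 mm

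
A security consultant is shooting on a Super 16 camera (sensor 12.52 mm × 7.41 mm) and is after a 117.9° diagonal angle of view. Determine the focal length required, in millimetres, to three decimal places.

4.379 mm

Sensor diagonal = √(12.52² + 7.41²) = √211.6585 ≈ 14.5485 mm.
From α = 2·arctan(d/2f) we get f = d / (2·tan(α/2)).
With d = 14.5485 mm and α/2 = 58.95°, tan(α/2) ≈ 1.66099, so f ≈ 14.5485 / 3.32199 ≈ 4.3795 mm.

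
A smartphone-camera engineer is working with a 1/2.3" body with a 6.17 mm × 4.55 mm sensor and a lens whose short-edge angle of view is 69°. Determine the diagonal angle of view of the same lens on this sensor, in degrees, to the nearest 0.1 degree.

98.4°

From the short-edge AOV: f = 4.55 / (2·tan(34.5°)) = 4.55 / 1.37456 ≈ 3.3101 mm.
Sensor diagonal = √(6.17² + 4.55²) = √58.7714 ≈ 7.6663 mm.
Diagonal AOV = 2·arctan(7.6663 / (2 × 3.3101)) = 2·arctan(1.15799) ≈ 98.3746°.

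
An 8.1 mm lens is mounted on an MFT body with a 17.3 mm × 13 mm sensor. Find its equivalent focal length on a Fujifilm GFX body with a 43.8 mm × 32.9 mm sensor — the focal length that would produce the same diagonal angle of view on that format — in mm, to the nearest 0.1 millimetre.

20.5 mm

Sensor diagonal = √(17.3² + 13²) = √468.2900 ≈ 21.6400 mm.
Sensor diagonal = √(43.8² + 32.9²) = √3000.8500 ≈ 54.7800 mm.
Equal angle of view means equal diagonal/f ratio, so f₂ = f₁ · (diagonal₂/diagonal₁) = 8.1 × 54.7800/21.6400.
f₂ = 8.1 × 2.53142 ≈ 20.505 mm.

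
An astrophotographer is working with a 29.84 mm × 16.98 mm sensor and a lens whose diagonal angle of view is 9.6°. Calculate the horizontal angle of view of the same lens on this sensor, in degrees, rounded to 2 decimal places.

8.35°

Sensor diagonal = √(29.84² + 16.98²) = √1178.7460 ≈ 34.3329 mm.
From the diagonal AOV: f = 34.3329 / (2·tan(4.8°)) = 34.3329 / 0.16794 ≈ 204.4296 mm.
Horizontal AOV = 2·arctan(29.84 / (2 × 204.4296)) = 2·arctan(0.07298) ≈ 8.3485°.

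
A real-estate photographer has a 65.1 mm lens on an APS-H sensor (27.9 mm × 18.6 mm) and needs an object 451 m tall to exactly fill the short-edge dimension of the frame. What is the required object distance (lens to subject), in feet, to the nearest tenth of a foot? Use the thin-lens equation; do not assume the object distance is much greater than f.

W: 451 m = 451000 mm.
Magnification m = h/W = dᵢ/dₒ; combined with 1/f = 1/dₒ + 1/dᵢ this gives dₒ = f·(1 + W/h).
dₒ = 65.1 mm × (1 + 451000/18.6) = 65.1 × 24248.3118 ≈ 1578565.100 mm = 1578565.100/304.8 ft = 5179.02 ft.

5179.0 ft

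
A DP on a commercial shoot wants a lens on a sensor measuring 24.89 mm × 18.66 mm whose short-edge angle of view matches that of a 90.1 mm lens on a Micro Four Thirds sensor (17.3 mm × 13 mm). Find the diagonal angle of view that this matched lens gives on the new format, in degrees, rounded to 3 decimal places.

Equal short-edge AOV ⇒ f₂ = f₁ · 18.66/13 = 90.1 × 1.43538 ≈ 129.3282 mm.
Sensor diagonal = √(24.89² + 18.66²) = √967.7077 ≈ 31.1080 mm.
Diagonal AOV on the new format = 2·arctan(31.1080 / (2 × 129.3282)) = 2·arctan(0.12027) ≈ 13.7158°.

13.716°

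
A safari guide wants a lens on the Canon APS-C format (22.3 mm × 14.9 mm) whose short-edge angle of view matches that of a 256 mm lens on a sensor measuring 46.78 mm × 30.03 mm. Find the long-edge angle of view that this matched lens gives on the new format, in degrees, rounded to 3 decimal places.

10.033°

Equal short-edge AOV ⇒ f₂ = f₁ · 14.9/30.03 = 256 × 0.49617 ≈ 127.0196 mm.
Long-edge AOV on the new format = 2·arctan(22.3 / (2 × 127.0196)) = 2·arctan(0.08778) ≈ 10.0333°.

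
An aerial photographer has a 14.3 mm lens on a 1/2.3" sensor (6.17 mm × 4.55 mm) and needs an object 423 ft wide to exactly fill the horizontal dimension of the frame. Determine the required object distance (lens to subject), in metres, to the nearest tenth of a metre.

298.8 m

W: 423 ft × 304.8 mm/ft = 128930.40 mm.
Magnification m = w/W = dᵢ/dₒ; combined with 1/f = 1/dₒ + 1/dᵢ this gives dₒ = f·(1 + W/w).
dₒ = 14.3 mm × (1 + 128930/6.17) = 14.3 × 20897.3364 ≈ 298831.911 mm = 298.832 m.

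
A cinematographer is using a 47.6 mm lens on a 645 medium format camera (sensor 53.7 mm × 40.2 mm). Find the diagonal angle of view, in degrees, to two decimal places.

Sensor diagonal = √(53.7² + 40.2²) = √4499.7300 ≈ 67.0800 mm.
Angle of view α = 2·arctan(d/2f) with d = 67.0800 mm and f = 47.6 mm.
d/2f = 0.70462; arctan(0.70462) ≈ 35.1694°, so α ≈ 70.3387°.

70.34°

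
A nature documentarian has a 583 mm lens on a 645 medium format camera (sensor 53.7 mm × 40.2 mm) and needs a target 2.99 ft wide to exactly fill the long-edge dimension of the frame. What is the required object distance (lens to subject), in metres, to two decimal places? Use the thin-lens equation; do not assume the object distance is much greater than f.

W: 2.99 ft × 304.8 mm/ft = 911.35 mm.
Magnification m = w/W = dᵢ/dₒ; combined with 1/f = 1/dₒ + 1/dᵢ this gives dₒ = f·(1 + W/w).
dₒ = 583 mm × (1 + 911.352/53.7) = 583 × 17.9712 ≈ 10477.194 mm = 10.4772 m.

10.48 m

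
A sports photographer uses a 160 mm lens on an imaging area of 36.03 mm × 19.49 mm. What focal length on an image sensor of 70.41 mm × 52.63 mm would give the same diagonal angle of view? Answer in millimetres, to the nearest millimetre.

343 mm

Sensor diagonal = √(36.03² + 19.49²) = √1678.0210 ≈ 40.9637 mm.
Sensor diagonal = √(70.41² + 52.63²) = √7727.4850 ≈ 87.9061 mm.
Equal angle of view means equal diagonal/f ratio, so f₂ = f₁ · (diagonal₂/diagonal₁) = 160 × 87.9061/40.9637.
f₂ = 160 × 2.14595 ≈ 343.353 mm.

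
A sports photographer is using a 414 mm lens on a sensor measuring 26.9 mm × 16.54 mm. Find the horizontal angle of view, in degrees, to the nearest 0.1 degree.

3.7°

Angle of view α = 2·arctan(w/2f) with w = 26.9 mm and f = 414 mm.
w/2f = 0.03249; arctan(0.03249) ≈ 1.8608°, so α ≈ 3.7215°.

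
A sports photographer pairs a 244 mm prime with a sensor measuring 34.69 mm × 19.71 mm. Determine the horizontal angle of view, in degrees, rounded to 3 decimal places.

8.132°

Angle of view α = 2·arctan(w/2f) with w = 34.69 mm and f = 244 mm.
w/2f = 0.07109; arctan(0.07109) ≈ 4.0661°, so α ≈ 8.1322°.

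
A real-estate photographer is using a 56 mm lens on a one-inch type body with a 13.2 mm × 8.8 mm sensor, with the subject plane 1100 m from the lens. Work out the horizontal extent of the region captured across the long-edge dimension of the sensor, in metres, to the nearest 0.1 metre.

259.3 m

dₒ: 1100 m = 1.1e+06 mm.
Similar triangles through the lens centre give W/dₒ = w/dᵢ; with 1/f = 1/dₒ + 1/dᵢ this gives W = w·(dₒ − f)/f.
W = 13.2 mm × (1.1e+06 − 56) / 56 = 13.2 × 19641.8571 ≈ 259272.514 mm = 259.273 m.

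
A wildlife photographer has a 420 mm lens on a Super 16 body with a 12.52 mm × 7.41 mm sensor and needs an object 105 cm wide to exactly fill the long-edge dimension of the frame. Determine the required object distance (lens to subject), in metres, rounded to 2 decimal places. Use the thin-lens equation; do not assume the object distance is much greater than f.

35.64 m

W: 105 cm = 1050 mm.
Magnification m = w/W = dᵢ/dₒ; combined with 1/f = 1/dₒ + 1/dᵢ this gives dₒ = f·(1 + W/w).
dₒ = 420 mm × (1 + 1050/12.52) = 420 × 84.8658 ≈ 35643.642 mm = 35.6436 m.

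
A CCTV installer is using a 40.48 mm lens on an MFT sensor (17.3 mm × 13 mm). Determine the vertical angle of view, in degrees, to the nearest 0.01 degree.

Angle of view α = 2·arctan(h/2f) with h = 13 mm and f = 40.48 mm.
h/2f = 0.16057; arctan(0.16057) ≈ 9.1223°, so α ≈ 18.2446°.

18.24°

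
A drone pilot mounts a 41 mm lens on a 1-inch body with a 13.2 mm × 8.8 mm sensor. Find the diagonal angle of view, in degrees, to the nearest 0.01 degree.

Sensor diagonal = √(13.2² + 8.8²) = √251.6800 ≈ 15.8644 mm.
Angle of view α = 2·arctan(d/2f) with d = 15.8644 mm and f = 41 mm.
d/2f = 0.19347; arctan(0.19347) ≈ 10.9497°, so α ≈ 21.8993°.

21.90°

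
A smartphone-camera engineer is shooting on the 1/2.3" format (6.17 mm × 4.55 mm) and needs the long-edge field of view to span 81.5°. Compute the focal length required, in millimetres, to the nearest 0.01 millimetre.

From α = 2·arctan(w/2f) we get f = w / (2·tan(α/2)).
With w = 6.17 mm and α/2 = 40.75°, tan(α/2) ≈ 0.86166, so f ≈ 6.17 / 1.72331 ≈ 3.5803 mm.

3.58 mm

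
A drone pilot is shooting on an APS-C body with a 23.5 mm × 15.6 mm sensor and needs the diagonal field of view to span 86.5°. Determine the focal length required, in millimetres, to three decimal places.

Sensor diagonal = √(23.5² + 15.6²) = √795.6100 ≈ 28.2066 mm.
From α = 2·arctan(d/2f) we get f = d / (2·tan(α/2)).
With d = 28.2066 mm and α/2 = 43.25°, tan(α/2) ≈ 0.94071, so f ≈ 28.2066 / 1.88141 ≈ 14.9922 mm.

14.992 mm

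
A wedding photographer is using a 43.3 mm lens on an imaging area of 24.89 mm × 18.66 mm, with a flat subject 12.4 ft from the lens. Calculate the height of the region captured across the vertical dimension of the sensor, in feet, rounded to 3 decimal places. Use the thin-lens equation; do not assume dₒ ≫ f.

dₒ: 12.4 ft × 304.8 mm/ft = 3779.52 mm.
Similar triangles through the lens centre give W/dₒ = h/dᵢ; with 1/f = 1/dₒ + 1/dᵢ this gives W = h·(dₒ − f)/f.
W = 18.66 mm × (3779.52 − 43.3) / 43.3 = 18.66 × 86.2868 ≈ 1610.112 mm = 1610.112/304.8 ft = 5.28252 ft.

5.283 ft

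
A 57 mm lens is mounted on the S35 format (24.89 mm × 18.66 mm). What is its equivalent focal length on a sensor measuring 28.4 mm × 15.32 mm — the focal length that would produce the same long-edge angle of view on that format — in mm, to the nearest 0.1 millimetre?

Equal angle of view means equal width/f ratio, so f₂ = f₁ · (width₂/width₁) = 57 × 28.4/24.89.
f₂ = 57 × 1.14102 ≈ 65.038 mm.

65.0 mm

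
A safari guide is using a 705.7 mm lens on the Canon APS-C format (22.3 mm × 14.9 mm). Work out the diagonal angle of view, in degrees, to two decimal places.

2.18°

Sensor diagonal = √(22.3² + 14.9²) = √719.3000 ≈ 26.8198 mm.
Angle of view α = 2·arctan(d/2f) with d = 26.8198 mm and f = 705.7 mm.
d/2f = 0.01900; arctan(0.01900) ≈ 1.0886°, so α ≈ 2.1772°.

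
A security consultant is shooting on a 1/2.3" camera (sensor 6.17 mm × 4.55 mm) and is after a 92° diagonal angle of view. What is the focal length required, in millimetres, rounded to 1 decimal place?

3.7 mm

Sensor diagonal = √(6.17² + 4.55²) = √58.7714 ≈ 7.6663 mm.
From α = 2·arctan(d/2f) we get f = d / (2·tan(α/2)).
With d = 7.6663 mm and α/2 = 46°, tan(α/2) ≈ 1.03553, so f ≈ 7.6663 / 2.07106 ≈ 3.7016 mm.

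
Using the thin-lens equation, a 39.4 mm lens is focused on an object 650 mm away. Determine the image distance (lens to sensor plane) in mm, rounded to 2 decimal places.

1/dᵢ = 1/f − 1/dₒ = 1/39.4 − 1/650 = 0.0238422 mm⁻¹.
dᵢ = 1/0.0238422 ≈ 41.9424 mm.

41.94 mm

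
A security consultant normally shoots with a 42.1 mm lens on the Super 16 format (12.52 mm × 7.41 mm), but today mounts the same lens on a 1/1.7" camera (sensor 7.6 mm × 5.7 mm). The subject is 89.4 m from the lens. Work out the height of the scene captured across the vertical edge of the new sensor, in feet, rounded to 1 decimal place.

39.7 ft

The focal length stays 42.1 mm; the relevant sensor dimension is now h = 5.7 mm. Object distance dₒ = 89.4 m = 89400 mm.
Thin-lens field height W = h·(dₒ − f)/f = 5.7 × (89400 − 42.1)/42.1 ≈ 12098.338 mm = 12098.338/304.8 ft = 39.6927 ft.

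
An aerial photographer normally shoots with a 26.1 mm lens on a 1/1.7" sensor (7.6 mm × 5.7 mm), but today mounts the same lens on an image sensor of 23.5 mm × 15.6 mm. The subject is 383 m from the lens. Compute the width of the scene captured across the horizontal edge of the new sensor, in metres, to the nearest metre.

The focal length stays 26.1 mm; the relevant sensor dimension is now w = 23.5 mm. Object distance dₒ = 383 m = 383000 mm.
Thin-lens field width W = w·(dₒ − f)/f = 23.5 × (383000 − 26.1)/26.1 ≈ 344823.243 mm = 344.823 m.

345 m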